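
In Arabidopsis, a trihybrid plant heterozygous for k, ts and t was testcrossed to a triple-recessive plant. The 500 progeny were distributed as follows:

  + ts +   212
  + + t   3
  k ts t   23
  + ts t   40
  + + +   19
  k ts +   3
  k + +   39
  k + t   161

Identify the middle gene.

The two most frequent reciprocal classes, + ts + and k + t, are the parental types, so the F1 was + ts + / k + t.
The two rarest classes, k ts + and + + t, are the double crossovers. Comparing them with the parentals, only the k allele has switched, so k is the middle locus and the order is ts – k – t.

k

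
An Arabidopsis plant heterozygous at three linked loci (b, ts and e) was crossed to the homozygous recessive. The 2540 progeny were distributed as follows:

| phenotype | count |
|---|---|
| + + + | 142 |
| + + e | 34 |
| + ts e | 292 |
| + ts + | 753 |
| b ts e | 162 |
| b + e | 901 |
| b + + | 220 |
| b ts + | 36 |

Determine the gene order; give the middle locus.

b

The two most frequent reciprocal classes, + ts + and b + e, are the parental types, so the F1 was + ts + / b + e.
The two rarest classes, b ts + and + + e, are the double crossovers. Comparing them with the parentals, only the b allele has switched, so b is the middle locus and the order is ts – b – e.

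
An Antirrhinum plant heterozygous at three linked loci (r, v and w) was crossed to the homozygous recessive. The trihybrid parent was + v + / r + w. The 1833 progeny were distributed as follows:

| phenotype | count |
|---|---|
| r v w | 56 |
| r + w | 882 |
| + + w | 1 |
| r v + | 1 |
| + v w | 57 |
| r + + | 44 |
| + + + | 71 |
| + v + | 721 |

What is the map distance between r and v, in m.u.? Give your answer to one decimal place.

The two rarest classes, r v + and + + w, are the double crossovers. Comparing them with the parentals, only the r allele has switched, so r is the middle locus and the order is v – r – w.
Crossovers in the v–r interval produce the single-crossover classes + + + and r v w (71 + 56 = 127) plus the double crossovers (2).
RF(v–r) = (127 + 2) / 1833 = 129/1833 = 0.0704 → 7.0 m.u.

7.0 m.u.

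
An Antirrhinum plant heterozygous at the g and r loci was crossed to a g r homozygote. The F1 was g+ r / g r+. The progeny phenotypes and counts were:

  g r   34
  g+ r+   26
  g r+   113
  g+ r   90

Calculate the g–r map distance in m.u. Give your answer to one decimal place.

22.8 m.u.

The recombinant classes are g+ r+ and g r: 26 + 34 = 60.
Recombination frequency = 60/263 = 0.2281 ≈ 22.8%, i.e. 22.8 m.u.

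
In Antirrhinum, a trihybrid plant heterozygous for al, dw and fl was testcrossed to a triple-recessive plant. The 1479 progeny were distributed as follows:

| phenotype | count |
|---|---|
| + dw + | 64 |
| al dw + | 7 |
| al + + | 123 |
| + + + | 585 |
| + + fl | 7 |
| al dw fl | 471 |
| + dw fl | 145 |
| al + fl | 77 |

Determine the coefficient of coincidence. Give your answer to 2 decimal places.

The two most frequent reciprocal classes, al dw fl and + + +, are the parental types, so the F1 was al dw fl / + + +.
The two rarest classes, al dw + and + + fl, are the double crossovers. Comparing them with the parentals, only the fl allele has switched, so fl is the middle locus and the order is dw – fl – al.
dw–fl: (141 + 14)/1479 = 0.1048; fl–al: (268 + 14)/1479 = 0.1907.
Expected DCO frequency = 0.1048 × 0.1907 ≈ 0.01999; observed = 14/1479 ≈ 0.00947.
Coefficient of coincidence = 0.00947/0.01999 ≈ 0.47.

0.47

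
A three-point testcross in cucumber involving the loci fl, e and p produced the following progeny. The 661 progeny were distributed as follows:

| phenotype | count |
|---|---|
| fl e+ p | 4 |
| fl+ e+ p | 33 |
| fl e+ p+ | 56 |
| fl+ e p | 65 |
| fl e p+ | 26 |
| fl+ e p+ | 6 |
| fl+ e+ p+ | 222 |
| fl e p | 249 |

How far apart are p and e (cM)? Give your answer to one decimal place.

The two most frequent reciprocal classes, fl e p and fl+ e+ p+, are the parental types, so the F1 was fl e p / fl+ e+ p+.
The two rarest classes, fl e+ p and fl+ e p+, are the double crossovers. Comparing them with the parentals, only the e allele has switched, so e is the middle locus and the order is p – e – fl.
Crossovers in the p–e interval produce the single-crossover classes fl e p+ and fl+ e+ p (26 + 33 = 59) plus the double crossovers (10).
RF(p–e) = (59 + 10) / 661 = 69/661 = 0.1044 → 10.4 cM.

10.4 cM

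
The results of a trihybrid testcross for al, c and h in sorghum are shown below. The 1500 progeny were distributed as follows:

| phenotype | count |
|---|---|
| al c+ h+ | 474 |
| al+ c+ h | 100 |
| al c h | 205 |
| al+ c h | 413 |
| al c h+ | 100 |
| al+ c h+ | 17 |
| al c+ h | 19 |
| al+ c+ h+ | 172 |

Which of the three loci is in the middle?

The two most frequent reciprocal classes, al+ c h and al c+ h+, are the parental types, so the F1 was al+ c h / al c+ h+.
The two rarest classes, al+ c h+ and al c+ h, are the double crossovers. Comparing them with the parentals, only the h allele has switched, so h is the middle locus and the order is al – h – c.

h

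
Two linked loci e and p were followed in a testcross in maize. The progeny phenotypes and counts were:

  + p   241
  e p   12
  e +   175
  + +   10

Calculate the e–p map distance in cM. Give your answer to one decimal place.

The two most frequent classes, + p (241) and e + (175), are the parental types, so the F1 was + p / e +.
The recombinant classes are + + and e p: 10 + 12 = 22.
Recombination frequency = 22/438 = 0.0502 ≈ 5.0%, i.e. 5.0 cM.

5.0 cM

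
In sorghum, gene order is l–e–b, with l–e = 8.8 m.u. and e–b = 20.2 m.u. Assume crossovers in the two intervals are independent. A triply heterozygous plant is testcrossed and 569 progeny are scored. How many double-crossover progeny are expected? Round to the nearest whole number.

Map distances give recombination frequencies of 0.088 and 0.202 for the two intervals.
With no interference, expected double-crossover frequency = 0.088 × 0.202 = 0.01778.
Expected number = 0.01778 × 569 = 10.11 ≈ 10.

10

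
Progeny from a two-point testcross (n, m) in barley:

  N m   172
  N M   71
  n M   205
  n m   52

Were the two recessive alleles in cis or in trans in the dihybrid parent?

The two most frequent classes are N m (172) and n M (205); these are the parental (non-recombinant) types.
So the F1 carried N m on one chromosome and n M on the other — the recessive alleles are on opposite chromosomes (trans / repulsion).

trans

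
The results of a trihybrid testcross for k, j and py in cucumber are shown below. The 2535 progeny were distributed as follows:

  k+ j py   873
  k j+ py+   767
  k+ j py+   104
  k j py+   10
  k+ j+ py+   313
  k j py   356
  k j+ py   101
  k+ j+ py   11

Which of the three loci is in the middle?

j

The two most frequent reciprocal classes, k+ j py and k j+ py+, are the parental types, so the F1 was k+ j py / k j+ py+.
The two rarest classes, k+ j+ py and k j py+, are the double crossovers. Comparing them with the parentals, only the j allele has switched, so j is the middle locus and the order is py – j – k.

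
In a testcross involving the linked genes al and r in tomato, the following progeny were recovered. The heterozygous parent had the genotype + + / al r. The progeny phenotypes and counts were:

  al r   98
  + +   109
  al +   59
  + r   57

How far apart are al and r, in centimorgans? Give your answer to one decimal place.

35.9 centimorgans

The recombinant classes are + r and al +: 57 + 59 = 116.
Recombination frequency = 116/323 = 0.3591 ≈ 35.9%, i.e. 35.9 centimorgans.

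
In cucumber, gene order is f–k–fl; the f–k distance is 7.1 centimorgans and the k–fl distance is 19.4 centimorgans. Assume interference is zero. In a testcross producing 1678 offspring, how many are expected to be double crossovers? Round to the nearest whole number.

Map distances give recombination frequencies of 0.071 and 0.194 for the two intervals.
With no interference, expected double-crossover frequency = 0.071 × 0.194 = 0.01377.
Expected number = 0.01377 × 1678 = 23.11 ≈ 23.

23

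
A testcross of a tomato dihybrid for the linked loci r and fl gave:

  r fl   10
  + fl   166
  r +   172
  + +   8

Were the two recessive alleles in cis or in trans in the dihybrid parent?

The two most frequent classes are + fl (166) and r + (172); these are the parental (non-recombinant) types.
So the F1 carried + fl on one chromosome and r + on the other — the recessive alleles are on opposite chromosomes (trans / repulsion).

trans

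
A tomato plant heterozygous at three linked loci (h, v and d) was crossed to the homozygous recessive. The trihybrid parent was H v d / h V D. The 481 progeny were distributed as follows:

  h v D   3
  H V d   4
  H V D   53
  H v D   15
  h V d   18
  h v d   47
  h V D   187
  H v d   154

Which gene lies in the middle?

The two rarest classes, H V d and h v D, are the double crossovers. Comparing them with the parentals, only the v allele has switched, so v is the middle locus and the order is d – v – h.

v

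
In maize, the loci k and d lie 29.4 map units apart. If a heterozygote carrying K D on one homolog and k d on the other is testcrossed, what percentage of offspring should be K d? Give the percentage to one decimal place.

A map distance of 29.4 map units corresponds to a recombination frequency of 0.294.
The F1 is K D / k d, so K d is a recombinant gamete class with expected frequency r/2 = 0.294/2 = 0.1470.
That is 0.1470 = 14.7% of the progeny.

14.7%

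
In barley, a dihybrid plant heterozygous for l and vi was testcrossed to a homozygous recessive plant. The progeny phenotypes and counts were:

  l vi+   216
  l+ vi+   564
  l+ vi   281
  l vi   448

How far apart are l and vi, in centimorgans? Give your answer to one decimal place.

The two most frequent classes, l+ vi+ (564) and l vi (448), are the parental types, so the F1 was l+ vi+ / l vi.
The recombinant classes are l+ vi and l vi+: 281 + 216 = 497.
Recombination frequency = 497/1509 = 0.3294 ≈ 32.9%, i.e. 32.9 centimorgans.

32.9 centimorgans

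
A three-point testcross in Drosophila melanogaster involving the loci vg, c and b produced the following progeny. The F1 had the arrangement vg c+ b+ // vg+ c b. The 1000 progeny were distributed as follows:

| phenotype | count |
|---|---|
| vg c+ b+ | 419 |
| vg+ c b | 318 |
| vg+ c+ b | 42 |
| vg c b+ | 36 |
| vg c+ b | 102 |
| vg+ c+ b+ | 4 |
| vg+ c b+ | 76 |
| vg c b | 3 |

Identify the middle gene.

vg

The two rarest classes, vg+ c+ b+ and vg c b, are the double crossovers. Comparing them with the parentals, only the vg allele has switched, so vg is the middle locus and the order is b – vg – c.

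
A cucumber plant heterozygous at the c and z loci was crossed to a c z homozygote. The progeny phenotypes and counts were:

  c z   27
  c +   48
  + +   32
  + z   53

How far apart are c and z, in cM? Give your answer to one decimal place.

The two most frequent classes, + z (53) and c + (48), are the parental types, so the F1 was + z / c +.
The recombinant classes are + + and c z: 32 + 27 = 59.
Recombination frequency = 59/160 = 0.3688 ≈ 36.9%, i.e. 36.9 cM.

36.9 cM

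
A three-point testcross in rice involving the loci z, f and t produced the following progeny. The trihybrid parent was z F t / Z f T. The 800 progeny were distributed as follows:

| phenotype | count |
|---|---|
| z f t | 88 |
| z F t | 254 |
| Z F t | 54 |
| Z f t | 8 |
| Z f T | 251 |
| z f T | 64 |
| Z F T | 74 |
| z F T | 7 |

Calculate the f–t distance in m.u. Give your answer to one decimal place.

The two rarest classes, z F T and Z f t, are the double crossovers. Comparing them with the parentals, only the t allele has switched, so t is the middle locus and the order is z – t – f.
Crossovers in the t–f interval produce the single-crossover classes z f t and Z F T (88 + 74 = 162) plus the double crossovers (15).
RF(t–f) = (162 + 15) / 800 = 177/800 = 0.2213 → 22.1 m.u.

22.1 m.u.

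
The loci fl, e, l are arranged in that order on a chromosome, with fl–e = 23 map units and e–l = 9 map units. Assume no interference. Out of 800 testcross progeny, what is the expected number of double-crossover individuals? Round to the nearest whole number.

17

Map distances give recombination frequencies of 0.230 and 0.090 for the two intervals.
With no interference, expected double-crossover frequency = 0.230 × 0.090 = 0.02070.
Expected number = 0.02070 × 800 = 16.56 ≈ 17.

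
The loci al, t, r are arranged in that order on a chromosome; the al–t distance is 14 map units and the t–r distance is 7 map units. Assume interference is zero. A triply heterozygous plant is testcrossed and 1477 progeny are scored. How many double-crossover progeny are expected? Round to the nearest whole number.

14

Map distances give recombination frequencies of 0.140 and 0.070 for the two intervals.
With no interference, expected double-crossover frequency = 0.140 × 0.070 = 0.00980.
Expected number = 0.00980 × 1477 = 14.47 ≈ 14.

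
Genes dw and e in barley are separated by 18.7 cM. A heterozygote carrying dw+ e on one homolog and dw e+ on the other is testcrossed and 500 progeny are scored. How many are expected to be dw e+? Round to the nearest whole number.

A map distance of 18.7 cM corresponds to a recombination frequency of 0.187.
The F1 is dw+ e / dw e+, so dw e+ is a parental gamete class with expected frequency (1 − r)/2 = 0.813/2 = 0.4065.
Expected number = 0.4065 × 500 = 203.25 ≈ 203.

203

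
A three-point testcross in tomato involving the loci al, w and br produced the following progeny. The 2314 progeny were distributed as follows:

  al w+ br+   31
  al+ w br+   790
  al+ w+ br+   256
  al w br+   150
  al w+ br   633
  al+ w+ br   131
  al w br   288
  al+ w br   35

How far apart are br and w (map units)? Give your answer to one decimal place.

26.4 map units

The two most frequent reciprocal classes, al+ w br+ and al w+ br, are the parental types, so the F1 was al+ w br+ / al w+ br.
The two rarest classes, al+ w br and al w+ br+, are the double crossovers. Comparing them with the parentals, only the br allele has switched, so br is the middle locus and the order is w – br – al.
Crossovers in the w–br interval produce the single-crossover classes al+ w+ br+ and al w br (256 + 288 = 544) plus the double crossovers (66).
RF(w–br) = (544 + 66) / 2314 = 610/2314 = 0.2636 → 26.4 map units.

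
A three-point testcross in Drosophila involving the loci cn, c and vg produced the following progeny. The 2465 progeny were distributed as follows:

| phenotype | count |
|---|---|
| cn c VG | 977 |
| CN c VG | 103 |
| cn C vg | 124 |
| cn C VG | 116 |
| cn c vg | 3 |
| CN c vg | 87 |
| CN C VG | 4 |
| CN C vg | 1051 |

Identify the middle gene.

The two most frequent reciprocal classes, CN C vg and cn c VG, are the parental types, so the F1 was CN C vg / cn c VG.
The two rarest classes, CN C VG and cn c vg, are the double crossovers. Comparing them with the parentals, only the vg allele has switched, so vg is the middle locus and the order is c – vg – cn.

vg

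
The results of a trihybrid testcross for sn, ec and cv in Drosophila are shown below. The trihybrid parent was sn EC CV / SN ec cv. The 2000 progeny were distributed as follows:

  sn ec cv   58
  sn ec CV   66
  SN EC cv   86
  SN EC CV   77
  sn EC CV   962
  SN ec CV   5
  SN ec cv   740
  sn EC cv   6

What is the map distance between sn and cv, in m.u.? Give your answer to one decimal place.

7.3 m.u.

The two rarest classes, sn EC cv and SN ec CV, are the double crossovers. Comparing them with the parentals, only the cv allele has switched, so cv is the middle locus and the order is sn – cv – ec.
Crossovers in the sn–cv interval produce the single-crossover classes SN EC CV and sn ec cv (77 + 58 = 135) plus the double crossovers (11).
RF(sn–cv) = (135 + 11) / 2000 = 146/2000 = 0.0730 → 7.3 m.u.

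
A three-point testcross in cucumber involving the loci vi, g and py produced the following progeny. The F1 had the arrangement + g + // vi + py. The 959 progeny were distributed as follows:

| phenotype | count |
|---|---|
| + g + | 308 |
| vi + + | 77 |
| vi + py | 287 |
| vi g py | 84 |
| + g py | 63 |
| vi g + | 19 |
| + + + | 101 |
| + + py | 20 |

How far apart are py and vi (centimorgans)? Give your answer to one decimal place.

18.7 centimorgans

The two rarest classes, vi g + and + + py, are the double crossovers. Comparing them with the parentals, only the vi allele has switched, so vi is the middle locus and the order is py – vi – g.
Crossovers in the py–vi interval produce the single-crossover classes + g py and vi + + (63 + 77 = 140) plus the double crossovers (39).
RF(py–vi) = (140 + 39) / 959 = 179/959 = 0.1867 → 18.7 centimorgans.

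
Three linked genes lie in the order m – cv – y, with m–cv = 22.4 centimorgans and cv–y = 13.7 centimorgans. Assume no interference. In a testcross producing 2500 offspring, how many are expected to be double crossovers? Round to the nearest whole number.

77

Map distances give recombination frequencies of 0.224 and 0.137 for the two intervals.
With no interference, expected double-crossover frequency = 0.224 × 0.137 = 0.03069.
Expected number = 0.03069 × 2500 = 76.72 ≈ 77.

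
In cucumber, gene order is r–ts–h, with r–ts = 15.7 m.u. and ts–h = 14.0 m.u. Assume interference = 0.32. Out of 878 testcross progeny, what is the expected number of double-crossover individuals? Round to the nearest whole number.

Map distances give recombination frequencies of 0.157 and 0.140 for the two intervals.
With interference 0.32 (so coincidence = 0.68), expected double-crossover frequency = 0.157 × 0.140 × 0.68 = 0.01495.
Expected number = 0.01495 × 878 = 13.12 ≈ 13.

13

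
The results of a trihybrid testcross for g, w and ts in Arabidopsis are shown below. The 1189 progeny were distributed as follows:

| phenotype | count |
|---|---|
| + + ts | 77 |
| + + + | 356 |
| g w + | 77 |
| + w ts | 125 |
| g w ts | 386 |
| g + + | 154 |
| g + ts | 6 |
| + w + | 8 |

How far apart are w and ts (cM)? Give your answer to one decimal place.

14.1 cM

The two most frequent reciprocal classes, g w ts and + + +, are the parental types, so the F1 was g w ts / + + +.
The two rarest classes, g + ts and + w +, are the double crossovers. Comparing them with the parentals, only the w allele has switched, so w is the middle locus and the order is g – w – ts.
Crossovers in the w–ts interval produce the single-crossover classes g w + and + + ts (77 + 77 = 154) plus the double crossovers (14).
RF(w–ts) = (154 + 14) / 1189 = 168/1189 = 0.1413 → 14.1 cM.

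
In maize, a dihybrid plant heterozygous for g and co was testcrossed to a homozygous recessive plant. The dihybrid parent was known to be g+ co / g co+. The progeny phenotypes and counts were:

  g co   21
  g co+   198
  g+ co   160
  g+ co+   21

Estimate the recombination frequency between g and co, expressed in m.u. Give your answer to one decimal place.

10.5 m.u.

The recombinant classes are g+ co+ and g co: 21 + 21 = 42.
Recombination frequency = 42/400 = 0.1050 ≈ 10.5%, i.e. 10.5 m.u.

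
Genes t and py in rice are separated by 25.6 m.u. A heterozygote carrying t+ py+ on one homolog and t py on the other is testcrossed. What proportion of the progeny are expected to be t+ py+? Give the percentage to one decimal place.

A map distance of 25.6 m.u. corresponds to a recombination frequency of 0.256.
The F1 is t+ py+ / t py, so t+ py+ is a parental gamete class with expected frequency (1 − r)/2 = 0.744/2 = 0.3720.
That is 0.3720 = 37.2% of the progeny.

37.2%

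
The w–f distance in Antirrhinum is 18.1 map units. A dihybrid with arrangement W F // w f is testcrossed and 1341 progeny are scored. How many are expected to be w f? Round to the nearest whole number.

A map distance of 18.1 map units corresponds to a recombination frequency of 0.181.
The F1 is W F / w f, so w f is a parental gamete class with expected frequency (1 − r)/2 = 0.819/2 = 0.4095.
Expected number = 0.4095 × 1341 = 549.14 ≈ 549.

549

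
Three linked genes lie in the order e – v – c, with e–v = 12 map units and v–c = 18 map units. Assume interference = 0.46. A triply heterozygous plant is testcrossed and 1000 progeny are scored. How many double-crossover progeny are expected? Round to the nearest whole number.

12

Map distances give recombination frequencies of 0.120 and 0.180 for the two intervals.
With interference 0.46 (so coincidence = 0.54), expected double-crossover frequency = 0.120 × 0.180 × 0.54 = 0.01166.
Expected number = 0.01166 × 1000 = 11.66 ≈ 12.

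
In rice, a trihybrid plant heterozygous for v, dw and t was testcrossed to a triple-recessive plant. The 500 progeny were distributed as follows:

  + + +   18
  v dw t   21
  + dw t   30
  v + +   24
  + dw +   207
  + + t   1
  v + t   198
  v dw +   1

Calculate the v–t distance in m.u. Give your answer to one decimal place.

11.2 m.u.

The two most frequent reciprocal classes, v + t and + dw +, are the parental types, so the F1 was v + t / + dw +.
The two rarest classes, + + t and v dw +, are the double crossovers. Comparing them with the parentals, only the v allele has switched, so v is the middle locus and the order is t – v – dw.
Crossovers in the t–v interval produce the single-crossover classes v + + and + dw t (24 + 30 = 54) plus the double crossovers (2).
RF(t–v) = (54 + 2) / 500 = 56/500 = 0.1120 → 11.2 m.u.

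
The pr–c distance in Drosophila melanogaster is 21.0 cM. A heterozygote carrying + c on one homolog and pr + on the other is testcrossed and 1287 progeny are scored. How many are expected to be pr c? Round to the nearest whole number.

A map distance of 21.0 cM corresponds to a recombination frequency of 0.210.
The F1 is + c / pr +, so pr c is a recombinant gamete class with expected frequency r/2 = 0.210/2 = 0.1050.
Expected number = 0.1050 × 1287 = 135.13 ≈ 135.

135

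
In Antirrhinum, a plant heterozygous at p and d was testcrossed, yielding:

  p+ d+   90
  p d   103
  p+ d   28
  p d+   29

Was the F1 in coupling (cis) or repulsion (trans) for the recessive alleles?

cis

The two most frequent classes are p+ d+ (90) and p d (103); these are the parental (non-recombinant) types.
So the F1 carried p+ d+ on one chromosome and p d on the other — the recessive alleles are on the same chromosome (cis / coupling).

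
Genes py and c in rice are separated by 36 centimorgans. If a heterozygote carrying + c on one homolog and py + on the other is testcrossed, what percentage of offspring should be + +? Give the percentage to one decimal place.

A map distance of 36 centimorgans corresponds to a recombination frequency of 0.360.
The F1 is + c / py +, so + + is a recombinant gamete class with expected frequency r/2 = 0.360/2 = 0.1800.
That is 0.1800 = 18.0% of the progeny.

18.0%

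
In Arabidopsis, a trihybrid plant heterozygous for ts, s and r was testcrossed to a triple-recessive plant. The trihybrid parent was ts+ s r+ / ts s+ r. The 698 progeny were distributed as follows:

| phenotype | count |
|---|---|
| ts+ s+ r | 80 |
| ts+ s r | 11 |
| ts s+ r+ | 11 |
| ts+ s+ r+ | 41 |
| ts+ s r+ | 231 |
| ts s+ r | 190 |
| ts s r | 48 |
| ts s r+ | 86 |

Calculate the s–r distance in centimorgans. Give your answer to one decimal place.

15.9 centimorgans

The two rarest classes, ts+ s r and ts s+ r+, are the double crossovers. Comparing them with the parentals, only the r allele has switched, so r is the middle locus and the order is s – r – ts.
Crossovers in the s–r interval produce the single-crossover classes ts+ s+ r+ and ts s r (41 + 48 = 89) plus the double crossovers (22).
RF(s–r) = (89 + 22) / 698 = 111/698 = 0.1590 → 15.9 centimorgans.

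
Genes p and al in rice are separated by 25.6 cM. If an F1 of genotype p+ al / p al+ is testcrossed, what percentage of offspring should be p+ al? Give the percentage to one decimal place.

A map distance of 25.6 cM corresponds to a recombination frequency of 0.256.
The F1 is p+ al / p al+, so p+ al is a parental gamete class with expected frequency (1 − r)/2 = 0.744/2 = 0.3720.
That is 0.3720 = 37.2% of the progeny.

37.2%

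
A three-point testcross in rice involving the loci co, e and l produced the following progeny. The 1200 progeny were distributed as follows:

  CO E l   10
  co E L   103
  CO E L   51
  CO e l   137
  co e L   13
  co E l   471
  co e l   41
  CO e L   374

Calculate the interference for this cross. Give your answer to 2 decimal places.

The two most frequent reciprocal classes, co E l and CO e L, are the parental types, so the F1 was co E l / CO e L.
The two rarest classes, CO E l and co e L, are the double crossovers. Comparing them with the parentals, only the co allele has switched, so co is the middle locus and the order is e – co – l.
e–co: (92 + 23)/1200 = 0.0958; co–l: (240 + 23)/1200 = 0.2192.
Expected DCO frequency = 0.0958 × 0.2192 ≈ 0.02100; observed = 23/1200 ≈ 0.01917.
Coefficient of coincidence = 0.01917/0.02100 ≈ 0.91; interference = 1 − 0.91 = 0.09.

0.09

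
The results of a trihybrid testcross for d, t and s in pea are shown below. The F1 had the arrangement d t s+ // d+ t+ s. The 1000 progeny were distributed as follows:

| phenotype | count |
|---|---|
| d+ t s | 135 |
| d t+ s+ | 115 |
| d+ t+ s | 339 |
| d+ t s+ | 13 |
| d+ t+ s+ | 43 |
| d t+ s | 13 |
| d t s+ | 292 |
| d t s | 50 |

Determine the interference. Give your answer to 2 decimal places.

The two rarest classes, d+ t s+ and d t+ s, are the double crossovers. Comparing them with the parentals, only the d allele has switched, so d is the middle locus and the order is t – d – s.
t–d: (250 + 26)/1000 = 0.2760; d–s: (93 + 26)/1000 = 0.1190.
Expected DCO frequency = 0.2760 × 0.1190 ≈ 0.03284; observed = 26/1000 ≈ 0.02600.
Coefficient of coincidence = 0.02600/0.03284 ≈ 0.79; interference = 1 − 0.79 = 0.21.

0.21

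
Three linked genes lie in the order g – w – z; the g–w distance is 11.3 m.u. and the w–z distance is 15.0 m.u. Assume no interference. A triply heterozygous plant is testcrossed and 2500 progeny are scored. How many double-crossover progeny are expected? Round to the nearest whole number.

42

Map distances give recombination frequencies of 0.113 and 0.150 for the two intervals.
With no interference, expected double-crossover frequency = 0.113 × 0.150 = 0.01695.
Expected number = 0.01695 × 2500 = 42.38 ≈ 42.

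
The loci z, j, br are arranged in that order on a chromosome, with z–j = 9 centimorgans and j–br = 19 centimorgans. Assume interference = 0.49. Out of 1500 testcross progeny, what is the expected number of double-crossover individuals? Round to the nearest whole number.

13

Map distances give recombination frequencies of 0.090 and 0.190 for the two intervals.
With interference 0.49 (so coincidence = 0.51), expected double-crossover frequency = 0.090 × 0.190 × 0.51 = 0.00872.
Expected number = 0.00872 × 1500 = 13.08 ≈ 13.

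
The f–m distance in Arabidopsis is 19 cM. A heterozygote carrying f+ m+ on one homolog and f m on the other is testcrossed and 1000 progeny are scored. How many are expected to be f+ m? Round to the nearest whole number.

95

A map distance of 19 cM corresponds to a recombination frequency of 0.190.
The F1 is f+ m+ / f m, so f+ m is a recombinant gamete class with expected frequency r/2 = 0.190/2 = 0.0950.
Expected number = 0.0950 × 1000 = 95.00 ≈ 95.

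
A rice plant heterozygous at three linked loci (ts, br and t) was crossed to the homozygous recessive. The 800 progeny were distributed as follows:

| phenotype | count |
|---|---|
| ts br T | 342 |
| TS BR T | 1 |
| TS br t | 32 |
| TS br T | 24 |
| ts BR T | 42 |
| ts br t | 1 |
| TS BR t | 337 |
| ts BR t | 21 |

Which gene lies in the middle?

t

The two most frequent reciprocal classes, TS BR t and ts br T, are the parental types, so the F1 was TS BR t / ts br T.
The two rarest classes, TS BR T and ts br t, are the double crossovers. Comparing them with the parentals, only the t allele has switched, so t is the middle locus and the order is ts – t – br.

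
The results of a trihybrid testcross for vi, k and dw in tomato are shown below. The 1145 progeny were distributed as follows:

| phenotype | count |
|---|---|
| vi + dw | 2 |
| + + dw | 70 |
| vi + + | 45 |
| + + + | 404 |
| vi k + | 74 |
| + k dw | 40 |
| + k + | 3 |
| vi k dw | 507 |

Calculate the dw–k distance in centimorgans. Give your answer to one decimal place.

13.0 centimorgans

The two most frequent reciprocal classes, vi k dw and + + +, are the parental types, so the F1 was vi k dw / + + +.
The two rarest classes, vi + dw and + k +, are the double crossovers. Comparing them with the parentals, only the k allele has switched, so k is the middle locus and the order is dw – k – vi.
Crossovers in the dw–k interval produce the single-crossover classes vi k + and + + dw (74 + 70 = 144) plus the double crossovers (5).
RF(dw–k) = (144 + 5) / 1145 = 149/1145 = 0.1301 → 13.0 centimorgans.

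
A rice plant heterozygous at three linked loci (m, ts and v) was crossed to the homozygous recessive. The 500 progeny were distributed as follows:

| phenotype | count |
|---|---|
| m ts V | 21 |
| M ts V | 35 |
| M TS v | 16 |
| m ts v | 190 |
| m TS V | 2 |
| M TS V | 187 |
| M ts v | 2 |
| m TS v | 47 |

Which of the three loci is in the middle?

m

The two most frequent reciprocal classes, m ts v and M TS V, are the parental types, so the F1 was m ts v / M TS V.
The two rarest classes, M ts v and m TS V, are the double crossovers. Comparing them with the parentals, only the m allele has switched, so m is the middle locus and the order is v – m – ts.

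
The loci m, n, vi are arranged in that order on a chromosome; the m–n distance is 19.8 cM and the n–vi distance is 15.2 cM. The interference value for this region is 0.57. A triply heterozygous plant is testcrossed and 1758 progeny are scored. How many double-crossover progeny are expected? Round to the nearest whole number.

23

Map distances give recombination frequencies of 0.198 and 0.152 for the two intervals.
With interference 0.57 (so coincidence = 0.43), expected double-crossover frequency = 0.198 × 0.152 × 0.43 = 0.01294.
Expected number = 0.01294 × 1758 = 22.75 ≈ 23.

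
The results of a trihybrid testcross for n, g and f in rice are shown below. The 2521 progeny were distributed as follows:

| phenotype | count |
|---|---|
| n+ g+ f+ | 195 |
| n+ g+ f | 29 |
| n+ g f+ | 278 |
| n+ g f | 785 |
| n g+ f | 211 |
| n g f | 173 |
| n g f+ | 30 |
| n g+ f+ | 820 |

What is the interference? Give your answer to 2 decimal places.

The two most frequent reciprocal classes, n+ g f and n g+ f+, are the parental types, so the F1 was n+ g f / n g+ f+.
The two rarest classes, n+ g+ f and n g f+, are the double crossovers. Comparing them with the parentals, only the g allele has switched, so g is the middle locus and the order is n – g – f.
n–g: (368 + 59)/2521 = 0.1694; g–f: (489 + 59)/2521 = 0.2174.
Expected DCO frequency = 0.1694 × 0.2174 ≈ 0.03683; observed = 59/2521 ≈ 0.02340.
Coefficient of coincidence = 0.02340/0.03683 ≈ 0.64; interference = 1 − 0.64 = 0.36.

0.36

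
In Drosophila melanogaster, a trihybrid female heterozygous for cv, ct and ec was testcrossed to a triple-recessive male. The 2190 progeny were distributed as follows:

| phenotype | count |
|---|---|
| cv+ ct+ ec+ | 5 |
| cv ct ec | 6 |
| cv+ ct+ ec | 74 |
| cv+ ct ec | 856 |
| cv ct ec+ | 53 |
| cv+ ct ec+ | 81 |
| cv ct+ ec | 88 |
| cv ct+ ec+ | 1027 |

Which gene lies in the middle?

cv

The two most frequent reciprocal classes, cv ct+ ec+ and cv+ ct ec, are the parental types, so the F1 was cv ct+ ec+ / cv+ ct ec.
The two rarest classes, cv+ ct+ ec+ and cv ct ec, are the double crossovers. Comparing them with the parentals, only the cv allele has switched, so cv is the middle locus and the order is ct – cv – ec.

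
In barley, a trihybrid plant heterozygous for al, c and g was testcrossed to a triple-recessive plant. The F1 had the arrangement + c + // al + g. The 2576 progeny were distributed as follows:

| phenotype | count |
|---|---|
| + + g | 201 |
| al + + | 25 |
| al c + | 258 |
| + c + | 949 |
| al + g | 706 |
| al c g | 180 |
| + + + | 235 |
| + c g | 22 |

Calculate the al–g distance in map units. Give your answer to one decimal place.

19.6 map units

The two rarest classes, + c g and al + +, are the double crossovers. Comparing them with the parentals, only the g allele has switched, so g is the middle locus and the order is al – g – c.
Crossovers in the al–g interval produce the single-crossover classes al c + and + + g (258 + 201 = 459) plus the double crossovers (47).
RF(al–g) = (459 + 47) / 2576 = 506/2576 = 0.1964 → 19.6 map units.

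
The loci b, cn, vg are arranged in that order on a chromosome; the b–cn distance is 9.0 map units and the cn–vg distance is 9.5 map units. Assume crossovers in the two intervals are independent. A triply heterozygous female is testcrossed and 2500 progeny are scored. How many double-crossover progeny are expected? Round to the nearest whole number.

21

Map distances give recombination frequencies of 0.090 and 0.095 for the two intervals.
With no interference, expected double-crossover frequency = 0.090 × 0.095 = 0.00855.
Expected number = 0.00855 × 2500 = 21.38 ≈ 21.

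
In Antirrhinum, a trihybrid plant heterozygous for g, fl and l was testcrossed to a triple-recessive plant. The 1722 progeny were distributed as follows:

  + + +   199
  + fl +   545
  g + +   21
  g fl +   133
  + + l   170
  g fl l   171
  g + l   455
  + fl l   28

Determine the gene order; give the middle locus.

l

The two most frequent reciprocal classes, g + l and + fl +, are the parental types, so the F1 was g + l / + fl +.
The two rarest classes, g + + and + fl l, are the double crossovers. Comparing them with the parentals, only the l allele has switched, so l is the middle locus and the order is fl – l – g.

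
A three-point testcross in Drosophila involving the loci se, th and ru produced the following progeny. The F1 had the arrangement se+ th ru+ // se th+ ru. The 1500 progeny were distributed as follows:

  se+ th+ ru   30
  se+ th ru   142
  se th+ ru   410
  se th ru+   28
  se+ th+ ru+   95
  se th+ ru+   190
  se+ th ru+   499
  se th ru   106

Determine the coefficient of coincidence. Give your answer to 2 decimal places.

The two rarest classes, se th ru+ and se+ th+ ru, are the double crossovers. Comparing them with the parentals, only the se allele has switched, so se is the middle locus and the order is th – se – ru.
th–se: (201 + 58)/1500 = 0.1727; se–ru: (332 + 58)/1500 = 0.2600.
Expected DCO frequency = 0.1727 × 0.2600 ≈ 0.04490; observed = 58/1500 ≈ 0.03867.
Coefficient of coincidence = 0.03867/0.04490 ≈ 0.86.

0.86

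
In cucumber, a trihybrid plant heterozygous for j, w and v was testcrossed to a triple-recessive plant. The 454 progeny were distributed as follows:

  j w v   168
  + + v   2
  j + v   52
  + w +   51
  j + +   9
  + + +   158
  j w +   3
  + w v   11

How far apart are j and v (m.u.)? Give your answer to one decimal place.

The two most frequent reciprocal classes, j w v and + + +, are the parental types, so the F1 was j w v / + + +.
The two rarest classes, j w + and + + v, are the double crossovers. Comparing them with the parentals, only the v allele has switched, so v is the middle locus and the order is w – v – j.
Crossovers in the v–j interval produce the single-crossover classes + w v and j + + (11 + 9 = 20) plus the double crossovers (5).
RF(v–j) = (20 + 5) / 454 = 25/454 = 0.0551 → 5.5 m.u.

5.5 m.u.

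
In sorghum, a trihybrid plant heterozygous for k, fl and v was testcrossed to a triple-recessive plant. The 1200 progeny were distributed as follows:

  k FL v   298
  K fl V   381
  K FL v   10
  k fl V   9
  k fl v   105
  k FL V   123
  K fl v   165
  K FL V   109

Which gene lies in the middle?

k

The two most frequent reciprocal classes, K fl V and k FL v, are the parental types, so the F1 was K fl V / k FL v.
The two rarest classes, k fl V and K FL v, are the double crossovers. Comparing them with the parentals, only the k allele has switched, so k is the middle locus and the order is v – k – fl.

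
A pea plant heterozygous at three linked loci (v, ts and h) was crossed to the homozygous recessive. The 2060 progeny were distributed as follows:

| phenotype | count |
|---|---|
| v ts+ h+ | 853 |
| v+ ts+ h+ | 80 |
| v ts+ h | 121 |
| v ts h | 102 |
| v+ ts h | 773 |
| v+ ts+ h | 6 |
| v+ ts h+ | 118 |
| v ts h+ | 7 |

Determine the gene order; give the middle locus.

The two most frequent reciprocal classes, v+ ts h and v ts+ h+, are the parental types, so the F1 was v+ ts h / v ts+ h+.
The two rarest classes, v+ ts+ h and v ts h+, are the double crossovers. Comparing them with the parentals, only the ts allele has switched, so ts is the middle locus and the order is h – ts – v.

ts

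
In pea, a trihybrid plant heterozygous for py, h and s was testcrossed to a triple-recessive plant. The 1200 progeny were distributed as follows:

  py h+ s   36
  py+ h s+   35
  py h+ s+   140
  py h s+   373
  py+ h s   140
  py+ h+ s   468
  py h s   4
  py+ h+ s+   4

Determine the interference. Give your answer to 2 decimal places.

The two most frequent reciprocal classes, py h s+ and py+ h+ s, are the parental types, so the F1 was py h s+ / py+ h+ s.
The two rarest classes, py h s and py+ h+ s+, are the double crossovers. Comparing them with the parentals, only the s allele has switched, so s is the middle locus and the order is py – s – h.
py–s: (71 + 8)/1200 = 0.0658; s–h: (280 + 8)/1200 = 0.2400.
Expected DCO frequency = 0.0658 × 0.2400 ≈ 0.01579; observed = 8/1200 ≈ 0.00667.
Coefficient of coincidence = 0.00667/0.01579 ≈ 0.42; interference = 1 − 0.42 = 0.58.

0.58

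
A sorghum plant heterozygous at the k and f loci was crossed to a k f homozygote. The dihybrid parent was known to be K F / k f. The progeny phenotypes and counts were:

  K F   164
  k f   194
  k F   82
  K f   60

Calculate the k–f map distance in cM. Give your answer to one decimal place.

28.4 cM

The recombinant classes are K f and k F: 60 + 82 = 142.
Recombination frequency = 142/500 = 0.2840 ≈ 28.4%, i.e. 28.4 cM.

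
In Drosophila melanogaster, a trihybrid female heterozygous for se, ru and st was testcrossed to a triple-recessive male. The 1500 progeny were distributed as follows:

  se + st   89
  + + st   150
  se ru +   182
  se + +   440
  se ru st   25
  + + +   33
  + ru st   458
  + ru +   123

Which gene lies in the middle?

se

The two most frequent reciprocal classes, se + + and + ru st, are the parental types, so the F1 was se + + / + ru st.
The two rarest classes, + + + and se ru st, are the double crossovers. Comparing them with the parentals, only the se allele has switched, so se is the middle locus and the order is st – se – ru.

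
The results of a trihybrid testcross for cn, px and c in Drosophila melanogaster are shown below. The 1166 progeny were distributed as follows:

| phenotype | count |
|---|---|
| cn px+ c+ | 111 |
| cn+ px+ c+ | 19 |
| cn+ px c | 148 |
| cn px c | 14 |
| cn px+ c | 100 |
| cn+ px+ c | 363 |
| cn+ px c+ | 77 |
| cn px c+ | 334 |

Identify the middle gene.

The two most frequent reciprocal classes, cn px c+ and cn+ px+ c, are the parental types, so the F1 was cn px c+ / cn+ px+ c.
The two rarest classes, cn px c and cn+ px+ c+, are the double crossovers. Comparing them with the parentals, only the c allele has switched, so c is the middle locus and the order is px – c – cn.

c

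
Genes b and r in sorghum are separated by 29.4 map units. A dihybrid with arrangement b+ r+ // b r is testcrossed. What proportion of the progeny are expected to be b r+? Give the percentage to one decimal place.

A map distance of 29.4 map units corresponds to a recombination frequency of 0.294.
The F1 is b+ r+ / b r, so b r+ is a recombinant gamete class with expected frequency r/2 = 0.294/2 = 0.1470.
That is 0.1470 = 14.7% of the progeny.

14.7%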